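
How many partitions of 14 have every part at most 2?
p(14, parts ≤ 2) = 8

Partitions of 14 with all parts ≤ 2: 2+2+2+2+2+2+2, 2+2+2+2+2+2+1+1, 2+2+2+2+2+1+1+1+1, 2+2+2+2+1+1+1+1+1+1, 2+2+2+1+1+1+1+1+1+1+1, 2+2+1+1+1+1+1+1+1+1+1+1, 2+1+1+1+1+1+1+1+1+1+1+1+1, 1+1+1+1+1+1+1+1+1+1+1+1+1+1. Count = 8.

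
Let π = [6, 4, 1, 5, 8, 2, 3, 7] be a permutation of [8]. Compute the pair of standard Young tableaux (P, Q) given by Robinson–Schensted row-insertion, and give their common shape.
P = [1, 2, 3, 7] / [4, 5, 8] / [6];  Q = [1, 4, 5, 8] / [2, 6, 7] / [3];  common shape = (4, 3, 1)

Row-insert the values π_1, π_2, … into P one at a time, bumping the leftmost entry strictly greater than the inserted value down to the next row. The recording tableau Q records, in position (i, j), the step at which that cell was added to P.
  Insert 6 (step 1): P = [6];  Q = [1]
  Insert 4 (step 2): P = [4] / [6];  Q = [1] / [2]
  Insert 1 (step 3): P = [1] / [4] / [6];  Q = [1] / [2] / [3]
  Insert 5 (step 4): P = [1, 5] / [4] / [6];  Q = [1, 4] / [2] / [3]
  Insert 8 (step 5): P = [1, 5, 8] / [4] / [6];  Q = [1, 4, 5] / [2] / [3]
  Insert 2 (step 6): P = [1, 2, 8] / [4, 5] / [6];  Q = [1, 4, 5] / [2, 6] / [3]
  Insert 3 (step 7): P = [1, 2, 3] / [4, 5, 8] / [6];  Q = [1, 4, 5] / [2, 6, 7] / [3]
  Insert 7 (step 8): P = [1, 2, 3, 7] / [4, 5, 8] / [6];  Q = [1, 4, 5, 8] / [2, 6, 7] / [3]
Final shape: (4, 3, 1).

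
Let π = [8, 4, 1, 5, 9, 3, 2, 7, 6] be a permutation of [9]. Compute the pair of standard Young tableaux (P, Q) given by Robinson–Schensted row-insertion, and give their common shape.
P = [1, 2, 6] / [3, 5, 7] / [4, 9] / [8];  Q = [1, 4, 5] / [2, 6, 8] / [3, 9] / [7];  common shape = (3, 3, 2, 1)

Row-insert the values π_1, π_2, … into P one at a time, bumping the leftmost entry strictly greater than the inserted value down to the next row. The recording tableau Q records, in position (i, j), the step at which that cell was added to P.
  Insert 8 (step 1): P = [8];  Q = [1]
  Insert 4 (step 2): P = [4] / [8];  Q = [1] / [2]
  Insert 1 (step 3): P = [1] / [4] / [8];  Q = [1] / [2] / [3]
  Insert 5 (step 4): P = [1, 5] / [4] / [8];  Q = [1, 4] / [2] / [3]
  Insert 9 (step 5): P = [1, 5, 9] / [4] / [8];  Q = [1, 4, 5] / [2] / [3]
  Insert 3 (step 6): P = [1, 3, 9] / [4, 5] / [8];  Q = [1, 4, 5] / [2, 6] / [3]
  Insert 2 (step 7): P = [1, 2, 9] / [3, 5] / [4] / [8];  Q = [1, 4, 5] / [2, 6] / [3] / [7]
  Insert 7 (step 8): P = [1, 2, 7] / [3, 5, 9] / [4] / [8];  Q = [1, 4, 5] / [2, 6, 8] / [3] / [7]
  Insert 6 (step 9): P = [1, 2, 6] / [3, 5, 7] / [4, 9] / [8];  Q = [1, 4, 5] / [2, 6, 8] / [3, 9] / [7]
Final shape: (3, 3, 2, 1).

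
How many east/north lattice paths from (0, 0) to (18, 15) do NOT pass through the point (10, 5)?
Number of paths = 905753046

Total paths from (0, 0) to (18, 15): C(33, 18) = 1037158320. Paths through (10, 5): (paths (0, 0) → (10, 5)) × (paths (10, 5) → (18, 15)) = C(15, 10) · C(18, 8) = 3003 · 43758 = 131405274. Avoidance count = 1037158320 − 131405274 = 905753046.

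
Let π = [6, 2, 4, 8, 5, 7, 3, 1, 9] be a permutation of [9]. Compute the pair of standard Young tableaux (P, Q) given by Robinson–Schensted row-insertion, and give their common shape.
P = [1, 3, 5, 7, 9] / [2, 8] / [4] / [6];  Q = [1, 3, 4, 6, 9] / [2, 5] / [7] / [8];  common shape = (5, 2, 1, 1)

Row-insert the values π_1, π_2, … into P one at a time, bumping the leftmost entry strictly greater than the inserted value down to the next row. The recording tableau Q records, in position (i, j), the step at which that cell was added to P.
  Insert 6 (step 1): P = [6];  Q = [1]
  Insert 2 (step 2): P = [2] / [6];  Q = [1] / [2]
  Insert 4 (step 3): P = [2, 4] / [6];  Q = [1, 3] / [2]
  Insert 8 (step 4): P = [2, 4, 8] / [6];  Q = [1, 3, 4] / [2]
  Insert 5 (step 5): P = [2, 4, 5] / [6, 8];  Q = [1, 3, 4] / [2, 5]
  Insert 7 (step 6): P = [2, 4, 5, 7] / [6, 8];  Q = [1, 3, 4, 6] / [2, 5]
  Insert 3 (step 7): P = [2, 3, 5, 7] / [4, 8] / [6];  Q = [1, 3, 4, 6] / [2, 5] / [7]
  Insert 1 (step 8): P = [1, 3, 5, 7] / [2, 8] / [4] / [6];  Q = [1, 3, 4, 6] / [2, 5] / [7] / [8]
  Insert 9 (step 9): P = [1, 3, 5, 7, 9] / [2, 8] / [4] / [6];  Q = [1, 3, 4, 6, 9] / [2, 5] / [7] / [8]
Final shape: (5, 2, 1, 1).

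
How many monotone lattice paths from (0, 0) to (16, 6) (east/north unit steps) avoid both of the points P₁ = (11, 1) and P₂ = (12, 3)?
Number of paths = 56924

Inclusion–exclusion. Total paths: C(22, 16) = 74613. Through P₁: C(12, 11)·C(10, 5) = 3024. Through P₂: C(15, 12)·C(7, 4) = 15925. Since P₁ is strictly southwest of P₂, a monotone path through both must visit P₁ then P₂; paths through both = C(12, 11)·C(3, 1)·C(7, 4) = 1260. Avoid both = 74613 − 3024 − 15925 + 1260 = 56924.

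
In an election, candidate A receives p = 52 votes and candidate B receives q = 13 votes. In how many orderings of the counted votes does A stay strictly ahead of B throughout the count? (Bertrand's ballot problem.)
Strict-lead orderings = 9852644109168

Total orderings of the 65 votes with 52 for A: C(65, 52) = 16421073515280. By the Bertrand ballot formula (Cycle Lemma / reflection principle), the number of orderings in which A is strictly ahead of B throughout is (p − q)/(p + q) · C(p + q, p) = (52 − 13)/(52 + 13) · 16421073515280 = 9852644109168.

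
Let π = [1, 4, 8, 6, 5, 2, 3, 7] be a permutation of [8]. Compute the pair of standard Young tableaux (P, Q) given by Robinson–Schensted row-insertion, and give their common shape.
P = [1, 2, 3, 7] / [4, 5] / [6] / [8];  Q = [1, 2, 3, 8] / [4, 7] / [5] / [6];  common shape = (4, 2, 1, 1)

Row-insert the values π_1, π_2, … into P one at a time, bumping the leftmost entry strictly greater than the inserted value down to the next row. The recording tableau Q records, in position (i, j), the step at which that cell was added to P.
  Insert 1 (step 1): P = [1];  Q = [1]
  Insert 4 (step 2): P = [1, 4];  Q = [1, 2]
  Insert 8 (step 3): P = [1, 4, 8];  Q = [1, 2, 3]
  Insert 6 (step 4): P = [1, 4, 6] / [8];  Q = [1, 2, 3] / [4]
  Insert 5 (step 5): P = [1, 4, 5] / [6] / [8];  Q = [1, 2, 3] / [4] / [5]
  Insert 2 (step 6): P = [1, 2, 5] / [4] / [6] / [8];  Q = [1, 2, 3] / [4] / [5] / [6]
  Insert 3 (step 7): P = [1, 2, 3] / [4, 5] / [6] / [8];  Q = [1, 2, 3] / [4, 7] / [5] / [6]
  Insert 7 (step 8): P = [1, 2, 3, 7] / [4, 5] / [6] / [8];  Q = [1, 2, 3, 8] / [4, 7] / [5] / [6]
Final shape: (4, 2, 1, 1).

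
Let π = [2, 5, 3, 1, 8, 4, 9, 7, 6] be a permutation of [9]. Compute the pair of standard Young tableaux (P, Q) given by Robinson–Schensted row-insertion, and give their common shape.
P = [1, 3, 4, 6] / [2, 7, 9] / [5, 8];  Q = [1, 2, 5, 7] / [3, 6, 8] / [4, 9];  common shape = (4, 3, 2)

Row-insert the values π_1, π_2, … into P one at a time, bumping the leftmost entry strictly greater than the inserted value down to the next row. The recording tableau Q records, in position (i, j), the step at which that cell was added to P.
  Insert 2 (step 1): P = [2];  Q = [1]
  Insert 5 (step 2): P = [2, 5];  Q = [1, 2]
  Insert 3 (step 3): P = [2, 3] / [5];  Q = [1, 2] / [3]
  Insert 1 (step 4): P = [1, 3] / [2] / [5];  Q = [1, 2] / [3] / [4]
  Insert 8 (step 5): P = [1, 3, 8] / [2] / [5];  Q = [1, 2, 5] / [3] / [4]
  Insert 4 (step 6): P = [1, 3, 4] / [2, 8] / [5];  Q = [1, 2, 5] / [3, 6] / [4]
  Insert 9 (step 7): P = [1, 3, 4, 9] / [2, 8] / [5];  Q = [1, 2, 5, 7] / [3, 6] / [4]
  Insert 7 (step 8): P = [1, 3, 4, 7] / [2, 8, 9] / [5];  Q = [1, 2, 5, 7] / [3, 6, 8] / [4]
  Insert 6 (step 9): P = [1, 3, 4, 6] / [2, 7, 9] / [5, 8];  Q = [1, 2, 5, 7] / [3, 6, 8] / [4, 9]
Final shape: (4, 3, 2).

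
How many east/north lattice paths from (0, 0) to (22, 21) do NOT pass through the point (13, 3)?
Number of paths = 1049424859860

Total paths from (0, 0) to (22, 21): C(43, 22) = 1052049481860. Paths through (13, 3): (paths (0, 0) → (13, 3)) × (paths (13, 3) → (22, 21)) = C(16, 13) · C(27, 9) = 560 · 4686825 = 2624622000. Avoidance count = 1052049481860 − 2624622000 = 1049424859860.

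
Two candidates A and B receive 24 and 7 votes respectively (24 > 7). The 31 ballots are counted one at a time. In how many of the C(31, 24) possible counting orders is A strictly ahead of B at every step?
Strict-lead orderings = 1442025

Total orderings of the 31 votes with 24 for A: C(31, 24) = 2629575. By the Bertrand ballot formula (Cycle Lemma / reflection principle), the number of orderings in which A is strictly ahead of B throughout is (p − q)/(p + q) · C(p + q, p) = (24 − 7)/(24 + 7) · 2629575 = 1442025.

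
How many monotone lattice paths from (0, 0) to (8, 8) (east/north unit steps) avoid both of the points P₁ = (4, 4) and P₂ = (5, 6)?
Number of paths = 5450

Inclusion–exclusion. Total paths: C(16, 8) = 12870. Through P₁: C(8, 4)·C(8, 4) = 4900. Through P₂: C(11, 5)·C(5, 3) = 4620. Since P₁ is strictly southwest of P₂, a monotone path through both must visit P₁ then P₂; paths through both = C(8, 4)·C(3, 1)·C(5, 3) = 2100. Avoid both = 12870 − 4900 − 4620 + 2100 = 5450.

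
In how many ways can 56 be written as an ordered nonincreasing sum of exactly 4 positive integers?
p(56, 4 parts) = 1285

Partitions of n into exactly k parts are in bijection with partitions of n − k into at most k parts (subtract 1 from each part). So p(56, exactly 4) = p(52, parts ≤ 4). Computing via the recurrence p(m, j) = p(m, j−1) + p(m−j, j) gives 1285.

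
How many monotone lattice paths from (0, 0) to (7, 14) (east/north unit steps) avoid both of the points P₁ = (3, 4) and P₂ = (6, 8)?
Number of paths = 68799

Inclusion–exclusion. Total paths: C(21, 7) = 116280. Through P₁: C(7, 3)·C(14, 4) = 35035. Through P₂: C(14, 6)·C(7, 1) = 21021. Since P₁ is strictly southwest of P₂, a monotone path through both must visit P₁ then P₂; paths through both = C(7, 3)·C(7, 3)·C(7, 1) = 8575. Avoid both = 116280 − 35035 − 21021 + 8575 = 68799.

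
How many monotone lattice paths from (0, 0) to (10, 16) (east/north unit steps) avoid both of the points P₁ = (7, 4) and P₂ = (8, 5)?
Number of paths = 5112679

Inclusion–exclusion. Total paths: C(26, 10) = 5311735. Through P₁: C(11, 7)·C(15, 3) = 150150. Through P₂: C(13, 8)·C(13, 2) = 100386. Since P₁ is strictly southwest of P₂, a monotone path through both must visit P₁ then P₂; paths through both = C(11, 7)·C(2, 1)·C(13, 2) = 51480. Avoid both = 5311735 − 150150 − 100386 + 51480 = 5112679.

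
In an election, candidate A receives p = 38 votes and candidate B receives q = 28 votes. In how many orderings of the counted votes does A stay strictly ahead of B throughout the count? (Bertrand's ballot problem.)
Strict-lead orderings = 517212439858041200

Total orderings of the 66 votes with 38 for A: C(66, 38) = 3413602103063071920. By the Bertrand ballot formula (Cycle Lemma / reflection principle), the number of orderings in which A is strictly ahead of B throughout is (p − q)/(p + q) · C(p + q, p) = (38 − 28)/(38 + 28) · 3413602103063071920 = 517212439858041200.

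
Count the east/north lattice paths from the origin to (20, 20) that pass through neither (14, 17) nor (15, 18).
Number of paths = 104928538050

Inclusion–exclusion. Total paths: C(40, 20) = 137846528820. Through P₁: C(31, 14)·C(9, 6) = 22275332100. Through P₂: C(33, 15)·C(7, 5) = 21780324720. Since P₁ is strictly southwest of P₂, a monotone path through both must visit P₁ then P₂; paths through both = C(31, 14)·C(2, 1)·C(7, 5) = 11137666050. Avoid both = 137846528820 − 22275332100 − 21780324720 + 11137666050 = 104928538050.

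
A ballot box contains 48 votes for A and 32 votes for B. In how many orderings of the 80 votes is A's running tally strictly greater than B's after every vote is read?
Strict-lead orderings = 4382048530314336892010

Total orderings of the 80 votes with 48 for A: C(80, 48) = 21910242651571684460050. By the Bertrand ballot formula (Cycle Lemma / reflection principle), the number of orderings in which A is strictly ahead of B throughout is (p − q)/(p + q) · C(p + q, p) = (48 − 32)/(48 + 32) · 21910242651571684460050 = 4382048530314336892010.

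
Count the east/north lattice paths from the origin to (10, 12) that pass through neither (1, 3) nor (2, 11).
Number of paths = 451788

Inclusion–exclusion. Total paths: C(22, 10) = 646646. Through P₁: C(4, 1)·C(18, 9) = 194480. Through P₂: C(13, 2)·C(9, 8) = 702. Since P₁ is strictly southwest of P₂, a monotone path through both must visit P₁ then P₂; paths through both = C(4, 1)·C(9, 1)·C(9, 8) = 324. Avoid both = 646646 − 194480 − 702 + 324 = 451788.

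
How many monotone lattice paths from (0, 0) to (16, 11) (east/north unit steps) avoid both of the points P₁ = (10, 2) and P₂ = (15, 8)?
Number of paths = 10868277

Inclusion–exclusion. Total paths: C(27, 16) = 13037895. Through P₁: C(12, 10)·C(15, 6) = 330330. Through P₂: C(23, 15)·C(4, 1) = 1961256. Since P₁ is strictly southwest of P₂, a monotone path through both must visit P₁ then P₂; paths through both = C(12, 10)·C(11, 5)·C(4, 1) = 121968. Avoid both = 13037895 − 330330 − 1961256 + 121968 = 10868277.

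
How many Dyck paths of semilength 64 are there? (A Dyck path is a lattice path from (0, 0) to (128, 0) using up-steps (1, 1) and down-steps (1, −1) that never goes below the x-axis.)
C_64 = 368479169875816659479009042713546950

These Dyck paths are counted by the Catalan number C_n = (1/(n + 1)) · C(2n, n). For n = 64: C_64 = (1/65) · C(128, 64) = 23951146041928082866135587776380551750/65 = 368479169875816659479009042713546950.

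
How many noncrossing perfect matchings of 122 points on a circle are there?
C_61 = 6182127958584855650487080847216336

These noncrossing handshakes are counted by the Catalan number C_n = (1/(n + 1)) · C(2n, n). For n = 61: C_61 = (1/62) · C(122, 61) = 383291933432261050330199012527412832/62 = 6182127958584855650487080847216336.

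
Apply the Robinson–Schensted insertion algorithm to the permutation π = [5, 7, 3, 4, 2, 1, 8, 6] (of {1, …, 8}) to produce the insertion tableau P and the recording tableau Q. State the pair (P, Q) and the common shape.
P = [1, 4, 6] / [2, 7, 8] / [3] / [5];  Q = [1, 2, 7] / [3, 4, 8] / [5] / [6];  common shape = (3, 3, 1, 1)

Row-insert the values π_1, π_2, … into P one at a time, bumping the leftmost entry strictly greater than the inserted value down to the next row. The recording tableau Q records, in position (i, j), the step at which that cell was added to P.
  Insert 5 (step 1): P = [5];  Q = [1]
  Insert 7 (step 2): P = [5, 7];  Q = [1, 2]
  Insert 3 (step 3): P = [3, 7] / [5];  Q = [1, 2] / [3]
  Insert 4 (step 4): P = [3, 4] / [5, 7];  Q = [1, 2] / [3, 4]
  Insert 2 (step 5): P = [2, 4] / [3, 7] / [5];  Q = [1, 2] / [3, 4] / [5]
  Insert 1 (step 6): P = [1, 4] / [2, 7] / [3] / [5];  Q = [1, 2] / [3, 4] / [5] / [6]
  Insert 8 (step 7): P = [1, 4, 8] / [2, 7] / [3] / [5];  Q = [1, 2, 7] / [3, 4] / [5] / [6]
  Insert 6 (step 8): P = [1, 4, 6] / [2, 7, 8] / [3] / [5];  Q = [1, 2, 7] / [3, 4, 8] / [5] / [6]
Final shape: (3, 3, 1, 1).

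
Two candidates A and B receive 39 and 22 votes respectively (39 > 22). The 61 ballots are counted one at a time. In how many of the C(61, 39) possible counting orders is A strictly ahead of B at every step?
Strict-lead orderings = 6169814424129300

Total orderings of the 61 votes with 39 for A: C(61, 39) = 22138745874816900. By the Bertrand ballot formula (Cycle Lemma / reflection principle), the number of orderings in which A is strictly ahead of B throughout is (p − q)/(p + q) · C(p + q, p) = (39 − 22)/(39 + 22) · 22138745874816900 = 6169814424129300.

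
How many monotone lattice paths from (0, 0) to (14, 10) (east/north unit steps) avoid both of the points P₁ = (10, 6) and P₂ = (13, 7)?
Number of paths = 1218744

Inclusion–exclusion. Total paths: C(24, 14) = 1961256. Through P₁: C(16, 10)·C(8, 4) = 560560. Through P₂: C(20, 13)·C(4, 1) = 310080. Since P₁ is strictly southwest of P₂, a monotone path through both must visit P₁ then P₂; paths through both = C(16, 10)·C(4, 3)·C(4, 1) = 128128. Avoid both = 1961256 − 560560 − 310080 + 128128 = 1218744.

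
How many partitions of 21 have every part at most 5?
p(21, parts ≤ 5) = 221

Use the recurrence p(n, m) = p(n, m−1) + p(n−m, m): either the largest part is < m (count p(n, m−1)) or the largest part is exactly m (remove one copy of m, count p(n−m, m)). With p(0, ·) = 1 this gives p(21, parts ≤ 5) = 221. (By conjugating Young diagrams, this also counts partitions of 21 into at most 5 parts.)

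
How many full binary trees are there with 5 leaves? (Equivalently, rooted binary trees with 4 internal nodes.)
C_4 = 14

These full binary trees are counted by the Catalan number C_n = (1/(n + 1)) · C(2n, n). For n = 4: C_4 = (1/5) · C(8, 4) = 70/5 = 14.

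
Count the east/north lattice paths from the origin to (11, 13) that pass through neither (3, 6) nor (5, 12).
Number of paths = 1928752

Inclusion–exclusion. Total paths: C(24, 11) = 2496144. Through P₁: C(9, 3)·C(15, 8) = 540540. Through P₂: C(17, 5)·C(7, 6) = 43316. Since P₁ is strictly southwest of P₂, a monotone path through both must visit P₁ then P₂; paths through both = C(9, 3)·C(8, 2)·C(7, 6) = 16464. Avoid both = 2496144 − 540540 − 43316 + 16464 = 1928752.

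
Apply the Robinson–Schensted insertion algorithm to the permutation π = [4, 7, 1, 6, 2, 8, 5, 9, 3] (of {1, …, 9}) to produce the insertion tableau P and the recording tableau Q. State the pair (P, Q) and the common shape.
P = [1, 2, 3, 9] / [4, 5, 8] / [6] / [7];  Q = [1, 2, 6, 8] / [3, 4, 7] / [5] / [9];  common shape = (4, 3, 1, 1)

Row-insert the values π_1, π_2, … into P one at a time, bumping the leftmost entry strictly greater than the inserted value down to the next row. The recording tableau Q records, in position (i, j), the step at which that cell was added to P.
  Insert 4 (step 1): P = [4];  Q = [1]
  Insert 7 (step 2): P = [4, 7];  Q = [1, 2]
  Insert 1 (step 3): P = [1, 7] / [4];  Q = [1, 2] / [3]
  Insert 6 (step 4): P = [1, 6] / [4, 7];  Q = [1, 2] / [3, 4]
  Insert 2 (step 5): P = [1, 2] / [4, 6] / [7];  Q = [1, 2] / [3, 4] / [5]
  Insert 8 (step 6): P = [1, 2, 8] / [4, 6] / [7];  Q = [1, 2, 6] / [3, 4] / [5]
  Insert 5 (step 7): P = [1, 2, 5] / [4, 6, 8] / [7];  Q = [1, 2, 6] / [3, 4, 7] / [5]
  Insert 9 (step 8): P = [1, 2, 5, 9] / [4, 6, 8] / [7];  Q = [1, 2, 6, 8] / [3, 4, 7] / [5]
  Insert 3 (step 9): P = [1, 2, 3, 9] / [4, 5, 8] / [6] / [7];  Q = [1, 2, 6, 8] / [3, 4, 7] / [5] / [9]
Final shape: (4, 3, 1, 1).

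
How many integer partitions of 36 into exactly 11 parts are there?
p(36, 11 parts) = 1586

Partitions of n into exactly k parts are in bijection with partitions of n − k into at most k parts (subtract 1 from each part). So p(36, exactly 11) = p(25, parts ≤ 11). Computing via the recurrence p(m, j) = p(m, j−1) + p(m−j, j) gives 1586.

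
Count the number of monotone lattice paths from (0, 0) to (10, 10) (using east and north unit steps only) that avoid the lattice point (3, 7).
Number of paths = 170356

Total paths from (0, 0) to (10, 10): C(20, 10) = 184756. Paths through (3, 7): (paths (0, 0) → (3, 7)) × (paths (3, 7) → (10, 10)) = C(10, 3) · C(10, 7) = 120 · 120 = 14400. Avoidance count = 184756 − 14400 = 170356.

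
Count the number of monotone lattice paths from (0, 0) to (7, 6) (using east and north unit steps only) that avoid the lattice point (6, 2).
Number of paths = 1576

Total paths from (0, 0) to (7, 6): C(13, 7) = 1716. Paths through (6, 2): (paths (0, 0) → (6, 2)) × (paths (6, 2) → (7, 6)) = C(8, 6) · C(5, 1) = 28 · 5 = 140. Avoidance count = 1716 − 140 = 1576.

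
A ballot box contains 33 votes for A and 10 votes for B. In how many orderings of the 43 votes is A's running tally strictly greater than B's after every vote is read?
Strict-lead orderings = 1025551163

Total orderings of the 43 votes with 33 for A: C(43, 33) = 1917334783. By the Bertrand ballot formula (Cycle Lemma / reflection principle), the number of orderings in which A is strictly ahead of B throughout is (p − q)/(p + q) · C(p + q, p) = (33 − 10)/(33 + 10) · 1917334783 = 1025551163.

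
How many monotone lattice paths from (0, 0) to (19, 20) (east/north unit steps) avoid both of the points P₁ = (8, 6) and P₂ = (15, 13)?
Number of paths = 46582857090

Inclusion–exclusion. Total paths: C(39, 19) = 68923264410. Through P₁: C(14, 8)·C(25, 11) = 13385572200. Through P₂: C(28, 15)·C(11, 4) = 12355912800. Since P₁ is strictly southwest of P₂, a monotone path through both must visit P₁ then P₂; paths through both = C(14, 8)·C(14, 7)·C(11, 4) = 3401077680. Avoid both = 68923264410 − 13385572200 − 12355912800 + 3401077680 = 46582857090.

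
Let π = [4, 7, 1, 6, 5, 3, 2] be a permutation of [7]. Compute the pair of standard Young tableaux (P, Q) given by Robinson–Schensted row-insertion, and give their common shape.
P = [1, 2] / [3, 5] / [4] / [6] / [7];  Q = [1, 2] / [3, 4] / [5] / [6] / [7];  common shape = (2, 2, 1, 1, 1)

Row-insert the values π_1, π_2, … into P one at a time, bumping the leftmost entry strictly greater than the inserted value down to the next row. The recording tableau Q records, in position (i, j), the step at which that cell was added to P.
  Insert 4 (step 1): P = [4];  Q = [1]
  Insert 7 (step 2): P = [4, 7];  Q = [1, 2]
  Insert 1 (step 3): P = [1, 7] / [4];  Q = [1, 2] / [3]
  Insert 6 (step 4): P = [1, 6] / [4, 7];  Q = [1, 2] / [3, 4]
  Insert 5 (step 5): P = [1, 5] / [4, 6] / [7];  Q = [1, 2] / [3, 4] / [5]
  Insert 3 (step 6): P = [1, 3] / [4, 5] / [6] / [7];  Q = [1, 2] / [3, 4] / [5] / [6]
  Insert 2 (step 7): P = [1, 2] / [3, 5] / [4] / [6] / [7];  Q = [1, 2] / [3, 4] / [5] / [6] / [7]
Final shape: (2, 2, 1, 1, 1).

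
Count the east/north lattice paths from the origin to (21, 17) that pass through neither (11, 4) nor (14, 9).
Number of paths = 22452767040

Inclusion–exclusion. Total paths: C(38, 21) = 28781143380. Through P₁: C(15, 11)·C(23, 10) = 1561650090. Through P₂: C(23, 14)·C(15, 7) = 5258617650. Since P₁ is strictly southwest of P₂, a monotone path through both must visit P₁ then P₂; paths through both = C(15, 11)·C(8, 3)·C(15, 7) = 491891400. Avoid both = 28781143380 − 1561650090 − 5258617650 + 491891400 = 22452767040.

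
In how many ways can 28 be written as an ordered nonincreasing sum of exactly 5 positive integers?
p(28, 5 parts) = 291

Partitions of n into exactly k parts are in bijection with partitions of n − k into at most k parts (subtract 1 from each part). So p(28, exactly 5) = p(23, parts ≤ 5). Computing via the recurrence p(m, j) = p(m, j−1) + p(m−j, j) gives 291.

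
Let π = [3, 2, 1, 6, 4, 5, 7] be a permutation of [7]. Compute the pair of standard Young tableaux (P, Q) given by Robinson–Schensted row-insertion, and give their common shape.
P = [1, 4, 5, 7] / [2, 6] / [3];  Q = [1, 4, 6, 7] / [2, 5] / [3];  common shape = (4, 2, 1)

Row-insert the values π_1, π_2, … into P one at a time, bumping the leftmost entry strictly greater than the inserted value down to the next row. The recording tableau Q records, in position (i, j), the step at which that cell was added to P.
  Insert 3 (step 1): P = [3];  Q = [1]
  Insert 2 (step 2): P = [2] / [3];  Q = [1] / [2]
  Insert 1 (step 3): P = [1] / [2] / [3];  Q = [1] / [2] / [3]
  Insert 6 (step 4): P = [1, 6] / [2] / [3];  Q = [1, 4] / [2] / [3]
  Insert 4 (step 5): P = [1, 4] / [2, 6] / [3];  Q = [1, 4] / [2, 5] / [3]
  Insert 5 (step 6): P = [1, 4, 5] / [2, 6] / [3];  Q = [1, 4, 6] / [2, 5] / [3]
  Insert 7 (step 7): P = [1, 4, 5, 7] / [2, 6] / [3];  Q = [1, 4, 6, 7] / [2, 5] / [3]
Final shape: (4, 2, 1).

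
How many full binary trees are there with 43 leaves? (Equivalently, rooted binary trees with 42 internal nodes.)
C_42 = 39044429911904443959240

These full binary trees are counted by the Catalan number C_n = (1/(n + 1)) · C(2n, n). For n = 42: C_42 = (1/43) · C(84, 42) = 1678910486211891090247320/43 = 39044429911904443959240.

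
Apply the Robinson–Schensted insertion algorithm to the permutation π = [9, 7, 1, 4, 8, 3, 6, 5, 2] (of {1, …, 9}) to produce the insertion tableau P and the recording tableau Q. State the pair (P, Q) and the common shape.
P = [1, 2, 5] / [3, 6] / [4, 8] / [7] / [9];  Q = [1, 4, 5] / [2, 7] / [3, 8] / [6] / [9];  common shape = (3, 2, 2, 1, 1)

Row-insert the values π_1, π_2, … into P one at a time, bumping the leftmost entry strictly greater than the inserted value down to the next row. The recording tableau Q records, in position (i, j), the step at which that cell was added to P.
  Insert 9 (step 1): P = [9];  Q = [1]
  Insert 7 (step 2): P = [7] / [9];  Q = [1] / [2]
  Insert 1 (step 3): P = [1] / [7] / [9];  Q = [1] / [2] / [3]
  Insert 4 (step 4): P = [1, 4] / [7] / [9];  Q = [1, 4] / [2] / [3]
  Insert 8 (step 5): P = [1, 4, 8] / [7] / [9];  Q = [1, 4, 5] / [2] / [3]
  Insert 3 (step 6): P = [1, 3, 8] / [4] / [7] / [9];  Q = [1, 4, 5] / [2] / [3] / [6]
  Insert 6 (step 7): P = [1, 3, 6] / [4, 8] / [7] / [9];  Q = [1, 4, 5] / [2, 7] / [3] / [6]
  Insert 5 (step 8): P = [1, 3, 5] / [4, 6] / [7, 8] / [9];  Q = [1, 4, 5] / [2, 7] / [3, 8] / [6]
  Insert 2 (step 9): P = [1, 2, 5] / [3, 6] / [4, 8] / [7] / [9];  Q = [1, 4, 5] / [2, 7] / [3, 8] / [6] / [9]
Final shape: (3, 2, 2, 1, 1).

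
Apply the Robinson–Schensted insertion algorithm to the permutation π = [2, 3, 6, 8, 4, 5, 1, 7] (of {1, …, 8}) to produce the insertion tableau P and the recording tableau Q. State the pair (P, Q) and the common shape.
P = [1, 3, 4, 5, 7] / [2, 8] / [6];  Q = [1, 2, 3, 4, 8] / [5, 6] / [7];  common shape = (5, 2, 1)

Row-insert the values π_1, π_2, … into P one at a time, bumping the leftmost entry strictly greater than the inserted value down to the next row. The recording tableau Q records, in position (i, j), the step at which that cell was added to P.
  Insert 2 (step 1): P = [2];  Q = [1]
  Insert 3 (step 2): P = [2, 3];  Q = [1, 2]
  Insert 6 (step 3): P = [2, 3, 6];  Q = [1, 2, 3]
  Insert 8 (step 4): P = [2, 3, 6, 8];  Q = [1, 2, 3, 4]
  Insert 4 (step 5): P = [2, 3, 4, 8] / [6];  Q = [1, 2, 3, 4] / [5]
  Insert 5 (step 6): P = [2, 3, 4, 5] / [6, 8];  Q = [1, 2, 3, 4] / [5, 6]
  Insert 1 (step 7): P = [1, 3, 4, 5] / [2, 8] / [6];  Q = [1, 2, 3, 4] / [5, 6] / [7]
  Insert 7 (step 8): P = [1, 3, 4, 5, 7] / [2, 8] / [6];  Q = [1, 2, 3, 4, 8] / [5, 6] / [7]
Final shape: (5, 2, 1).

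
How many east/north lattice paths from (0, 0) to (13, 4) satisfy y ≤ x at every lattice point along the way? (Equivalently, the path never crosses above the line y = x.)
Number of paths = 1700

By the reflection principle (André's argument), the number of monotone paths to (13, 4) with n ≤ m that never go above y = x is C(17, 13) − C(17, 14) = 2380 − 680 = 1700.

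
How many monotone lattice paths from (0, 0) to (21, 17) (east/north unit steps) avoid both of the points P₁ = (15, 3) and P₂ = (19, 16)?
Number of paths = 16575554610

Inclusion–exclusion. Total paths: C(38, 21) = 28781143380. Through P₁: C(18, 15)·C(20, 6) = 31628160. Through P₂: C(35, 19)·C(3, 2) = 12179786850. Since P₁ is strictly southwest of P₂, a monotone path through both must visit P₁ then P₂; paths through both = C(18, 15)·C(17, 4)·C(3, 2) = 5826240. Avoid both = 28781143380 − 31628160 − 12179786850 + 5826240 = 16575554610.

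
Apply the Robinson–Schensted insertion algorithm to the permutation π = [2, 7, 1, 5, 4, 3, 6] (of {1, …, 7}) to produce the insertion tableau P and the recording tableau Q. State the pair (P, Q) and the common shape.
P = [1, 3, 6] / [2, 4] / [5] / [7];  Q = [1, 2, 7] / [3, 4] / [5] / [6];  common shape = (3, 2, 1, 1)

Row-insert the values π_1, π_2, … into P one at a time, bumping the leftmost entry strictly greater than the inserted value down to the next row. The recording tableau Q records, in position (i, j), the step at which that cell was added to P.
  Insert 2 (step 1): P = [2];  Q = [1]
  Insert 7 (step 2): P = [2, 7];  Q = [1, 2]
  Insert 1 (step 3): P = [1, 7] / [2];  Q = [1, 2] / [3]
  Insert 5 (step 4): P = [1, 5] / [2, 7];  Q = [1, 2] / [3, 4]
  Insert 4 (step 5): P = [1, 4] / [2, 5] / [7];  Q = [1, 2] / [3, 4] / [5]
  Insert 3 (step 6): P = [1, 3] / [2, 4] / [5] / [7];  Q = [1, 2] / [3, 4] / [5] / [6]
  Insert 6 (step 7): P = [1, 3, 6] / [2, 4] / [5] / [7];  Q = [1, 2, 7] / [3, 4] / [5] / [6]
Final shape: (3, 2, 1, 1).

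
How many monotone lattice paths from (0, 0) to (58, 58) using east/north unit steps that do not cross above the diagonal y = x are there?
C_58 = 104088460289122304033498318812080

These NE paths below the diagonal are counted by the Catalan number C_n = (1/(n + 1)) · C(2n, n). For n = 58: C_58 = (1/59) · C(116, 58) = 6141219157058215937976400809912720/59 = 104088460289122304033498318812080.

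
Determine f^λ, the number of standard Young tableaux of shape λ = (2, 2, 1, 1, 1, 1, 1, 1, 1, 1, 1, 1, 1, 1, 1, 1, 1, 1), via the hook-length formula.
# SYT of shape (2, 2, 1, 1, 1, 1, 1, 1, 1, 1, 1, 1, 1, 1, 1, 1, 1, 1) = 170

Hook-length formula: f^λ = n! / Π hook(c), product over all cells c of the Young diagram. For λ = (2, 2, 1, 1, 1, 1, 1, 1, 1, 1, 1, 1, 1, 1, 1, 1, 1, 1), n = 20 boxes. Hook lengths by row (left-to-right, top-to-bottom): [19, 2]; [18, 1]; [16]; [15]; [14]; [13]; [12]; [11]; [10]; [9]; [8]; [7]; [6]; [5]; [4]; [3]; [2]; [1]. Product of hooks = 14311188283392000. So f^λ = 20! / 14311188283392000 = 2432902008176640000 / 14311188283392000 = 170.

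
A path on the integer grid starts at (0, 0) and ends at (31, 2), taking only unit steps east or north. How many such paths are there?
Number of paths = 528

A monotone lattice path from (0, 0) to (31, 2) consists of 31 east steps and 2 north steps in some order, so it is determined by which 31 of the 33 steps are east. The count is C(33, 31) = 528.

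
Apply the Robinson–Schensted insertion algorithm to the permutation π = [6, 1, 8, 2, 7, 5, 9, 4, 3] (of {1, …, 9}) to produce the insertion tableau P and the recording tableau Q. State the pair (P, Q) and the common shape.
P = [1, 2, 3, 9] / [4, 7] / [5] / [6] / [8];  Q = [1, 3, 5, 7] / [2, 4] / [6] / [8] / [9];  common shape = (4, 2, 1, 1, 1)

Row-insert the values π_1, π_2, … into P one at a time, bumping the leftmost entry strictly greater than the inserted value down to the next row. The recording tableau Q records, in position (i, j), the step at which that cell was added to P.
  Insert 6 (step 1): P = [6];  Q = [1]
  Insert 1 (step 2): P = [1] / [6];  Q = [1] / [2]
  Insert 8 (step 3): P = [1, 8] / [6];  Q = [1, 3] / [2]
  Insert 2 (step 4): P = [1, 2] / [6, 8];  Q = [1, 3] / [2, 4]
  Insert 7 (step 5): P = [1, 2, 7] / [6, 8];  Q = [1, 3, 5] / [2, 4]
  Insert 5 (step 6): P = [1, 2, 5] / [6, 7] / [8];  Q = [1, 3, 5] / [2, 4] / [6]
  Insert 9 (step 7): P = [1, 2, 5, 9] / [6, 7] / [8];  Q = [1, 3, 5, 7] / [2, 4] / [6]
  Insert 4 (step 8): P = [1, 2, 4, 9] / [5, 7] / [6] / [8];  Q = [1, 3, 5, 7] / [2, 4] / [6] / [8]
  Insert 3 (step 9): P = [1, 2, 3, 9] / [4, 7] / [5] / [6] / [8];  Q = [1, 3, 5, 7] / [2, 4] / [6] / [8] / [9]
Final shape: (4, 2, 1, 1, 1).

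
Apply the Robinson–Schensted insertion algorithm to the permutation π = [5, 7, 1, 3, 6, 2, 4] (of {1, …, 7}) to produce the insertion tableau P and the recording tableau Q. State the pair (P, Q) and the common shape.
P = [1, 2, 4] / [3, 6] / [5, 7];  Q = [1, 2, 5] / [3, 4] / [6, 7];  common shape = (3, 2, 2)

Row-insert the values π_1, π_2, … into P one at a time, bumping the leftmost entry strictly greater than the inserted value down to the next row. The recording tableau Q records, in position (i, j), the step at which that cell was added to P.
  Insert 5 (step 1): P = [5];  Q = [1]
  Insert 7 (step 2): P = [5, 7];  Q = [1, 2]
  Insert 1 (step 3): P = [1, 7] / [5];  Q = [1, 2] / [3]
  Insert 3 (step 4): P = [1, 3] / [5, 7];  Q = [1, 2] / [3, 4]
  Insert 6 (step 5): P = [1, 3, 6] / [5, 7];  Q = [1, 2, 5] / [3, 4]
  Insert 2 (step 6): P = [1, 2, 6] / [3, 7] / [5];  Q = [1, 2, 5] / [3, 4] / [6]
  Insert 4 (step 7): P = [1, 2, 4] / [3, 6] / [5, 7];  Q = [1, 2, 5] / [3, 4] / [6, 7]
Final shape: (3, 2, 2).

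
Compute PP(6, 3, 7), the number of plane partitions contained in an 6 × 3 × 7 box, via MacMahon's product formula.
PP(6, 3, 7) = 131589315

Evaluate the triple product over i = 1..6, j = 1..3, k = 1..7. The factors are (2/1) · (3/2) · (4/3) · (5/4) · (6/5) · (7/6) · (8/7) · (3/2) · … (126 factors total). The numerators and denominators telescope so the product is an integer; carrying out the multiplication exactly gives PP(6, 3, 7) = 131589315.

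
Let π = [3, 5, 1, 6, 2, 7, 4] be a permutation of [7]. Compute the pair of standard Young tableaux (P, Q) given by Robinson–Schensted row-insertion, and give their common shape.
P = [1, 2, 4, 7] / [3, 5, 6];  Q = [1, 2, 4, 6] / [3, 5, 7];  common shape = (4, 3)

Row-insert the values π_1, π_2, … into P one at a time, bumping the leftmost entry strictly greater than the inserted value down to the next row. The recording tableau Q records, in position (i, j), the step at which that cell was added to P.
  Insert 3 (step 1): P = [3];  Q = [1]
  Insert 5 (step 2): P = [3, 5];  Q = [1, 2]
  Insert 1 (step 3): P = [1, 5] / [3];  Q = [1, 2] / [3]
  Insert 6 (step 4): P = [1, 5, 6] / [3];  Q = [1, 2, 4] / [3]
  Insert 2 (step 5): P = [1, 2, 6] / [3, 5];  Q = [1, 2, 4] / [3, 5]
  Insert 7 (step 6): P = [1, 2, 6, 7] / [3, 5];  Q = [1, 2, 4, 6] / [3, 5]
  Insert 4 (step 7): P = [1, 2, 4, 7] / [3, 5, 6];  Q = [1, 2, 4, 6] / [3, 5, 7]
Final shape: (4, 3).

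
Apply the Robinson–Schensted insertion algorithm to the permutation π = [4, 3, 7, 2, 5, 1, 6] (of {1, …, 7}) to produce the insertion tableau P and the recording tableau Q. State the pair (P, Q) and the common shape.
P = [1, 5, 6] / [2, 7] / [3] / [4];  Q = [1, 3, 7] / [2, 5] / [4] / [6];  common shape = (3, 2, 1, 1)

Row-insert the values π_1, π_2, … into P one at a time, bumping the leftmost entry strictly greater than the inserted value down to the next row. The recording tableau Q records, in position (i, j), the step at which that cell was added to P.
  Insert 4 (step 1): P = [4];  Q = [1]
  Insert 3 (step 2): P = [3] / [4];  Q = [1] / [2]
  Insert 7 (step 3): P = [3, 7] / [4];  Q = [1, 3] / [2]
  Insert 2 (step 4): P = [2, 7] / [3] / [4];  Q = [1, 3] / [2] / [4]
  Insert 5 (step 5): P = [2, 5] / [3, 7] / [4];  Q = [1, 3] / [2, 5] / [4]
  Insert 1 (step 6): P = [1, 5] / [2, 7] / [3] / [4];  Q = [1, 3] / [2, 5] / [4] / [6]
  Insert 6 (step 7): P = [1, 5, 6] / [2, 7] / [3] / [4];  Q = [1, 3, 7] / [2, 5] / [4] / [6]
Final shape: (3, 2, 1, 1).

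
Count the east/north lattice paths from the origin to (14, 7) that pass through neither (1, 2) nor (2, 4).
Number of paths = 87846

Inclusion–exclusion. Total paths: C(21, 14) = 116280. Through P₁: C(3, 1)·C(18, 13) = 25704. Through P₂: C(6, 2)·C(15, 12) = 6825. Since P₁ is strictly southwest of P₂, a monotone path through both must visit P₁ then P₂; paths through both = C(3, 1)·C(3, 1)·C(15, 12) = 4095. Avoid both = 116280 − 25704 − 6825 + 4095 = 87846.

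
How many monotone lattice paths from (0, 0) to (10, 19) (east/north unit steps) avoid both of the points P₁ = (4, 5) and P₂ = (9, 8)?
Number of paths = 14939202

Inclusion–exclusion. Total paths: C(29, 10) = 20030010. Through P₁: C(9, 4)·C(20, 6) = 4883760. Through P₂: C(17, 9)·C(12, 1) = 291720. Since P₁ is strictly southwest of P₂, a monotone path through both must visit P₁ then P₂; paths through both = C(9, 4)·C(8, 5)·C(12, 1) = 84672. Avoid both = 20030010 − 4883760 − 291720 + 84672 = 14939202.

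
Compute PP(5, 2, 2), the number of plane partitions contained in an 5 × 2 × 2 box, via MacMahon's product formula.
PP(5, 2, 2) = 196

Evaluate the triple product over i = 1..5, j = 1..2, k = 1..2. The factors are (2/1) · (3/2) · (3/2) · (4/3) · (3/2) · (4/3) · (4/3) · (5/4) · … (20 factors total). The numerators and denominators telescope so the product is an integer; carrying out the multiplication exactly gives PP(5, 2, 2) = 196.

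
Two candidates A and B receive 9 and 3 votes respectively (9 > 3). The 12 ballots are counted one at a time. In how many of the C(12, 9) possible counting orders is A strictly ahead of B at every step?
Strict-lead orderings = 110

Total orderings of the 12 votes with 9 for A: C(12, 9) = 220. By the Bertrand ballot formula (Cycle Lemma / reflection principle), the number of orderings in which A is strictly ahead of B throughout is (p − q)/(p + q) · C(p + q, p) = (9 − 3)/(9 + 3) · 220 = 110.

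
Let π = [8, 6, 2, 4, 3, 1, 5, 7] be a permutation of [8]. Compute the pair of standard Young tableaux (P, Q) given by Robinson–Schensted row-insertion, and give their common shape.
P = [1, 3, 5, 7] / [2] / [4] / [6] / [8];  Q = [1, 4, 7, 8] / [2] / [3] / [5] / [6];  common shape = (4, 1, 1, 1, 1)

Row-insert the values π_1, π_2, … into P one at a time, bumping the leftmost entry strictly greater than the inserted value down to the next row. The recording tableau Q records, in position (i, j), the step at which that cell was added to P.
  Insert 8 (step 1): P = [8];  Q = [1]
  Insert 6 (step 2): P = [6] / [8];  Q = [1] / [2]
  Insert 2 (step 3): P = [2] / [6] / [8];  Q = [1] / [2] / [3]
  Insert 4 (step 4): P = [2, 4] / [6] / [8];  Q = [1, 4] / [2] / [3]
  Insert 3 (step 5): P = [2, 3] / [4] / [6] / [8];  Q = [1, 4] / [2] / [3] / [5]
  Insert 1 (step 6): P = [1, 3] / [2] / [4] / [6] / [8];  Q = [1, 4] / [2] / [3] / [5] / [6]
  Insert 5 (step 7): P = [1, 3, 5] / [2] / [4] / [6] / [8];  Q = [1, 4, 7] / [2] / [3] / [5] / [6]
  Insert 7 (step 8): P = [1, 3, 5, 7] / [2] / [4] / [6] / [8];  Q = [1, 4, 7, 8] / [2] / [3] / [5] / [6]
Final shape: (4, 1, 1, 1, 1).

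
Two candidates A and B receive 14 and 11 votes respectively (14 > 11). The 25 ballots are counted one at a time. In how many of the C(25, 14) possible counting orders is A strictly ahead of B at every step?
Strict-lead orderings = 534888

Total orderings of the 25 votes with 14 for A: C(25, 14) = 4457400. By the Bertrand ballot formula (Cycle Lemma / reflection principle), the number of orderings in which A is strictly ahead of B throughout is (p − q)/(p + q) · C(p + q, p) = (14 − 11)/(14 + 11) · 4457400 = 534888.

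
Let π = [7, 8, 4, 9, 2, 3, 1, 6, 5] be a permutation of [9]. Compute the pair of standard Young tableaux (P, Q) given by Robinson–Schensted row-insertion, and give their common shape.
P = [1, 3, 5] / [2, 6, 9] / [4, 8] / [7];  Q = [1, 2, 4] / [3, 6, 8] / [5, 9] / [7];  common shape = (3, 3, 2, 1)

Row-insert the values π_1, π_2, … into P one at a time, bumping the leftmost entry strictly greater than the inserted value down to the next row. The recording tableau Q records, in position (i, j), the step at which that cell was added to P.
  Insert 7 (step 1): P = [7];  Q = [1]
  Insert 8 (step 2): P = [7, 8];  Q = [1, 2]
  Insert 4 (step 3): P = [4, 8] / [7];  Q = [1, 2] / [3]
  Insert 9 (step 4): P = [4, 8, 9] / [7];  Q = [1, 2, 4] / [3]
  Insert 2 (step 5): P = [2, 8, 9] / [4] / [7];  Q = [1, 2, 4] / [3] / [5]
  Insert 3 (step 6): P = [2, 3, 9] / [4, 8] / [7];  Q = [1, 2, 4] / [3, 6] / [5]
  Insert 1 (step 7): P = [1, 3, 9] / [2, 8] / [4] / [7];  Q = [1, 2, 4] / [3, 6] / [5] / [7]
  Insert 6 (step 8): P = [1, 3, 6] / [2, 8, 9] / [4] / [7];  Q = [1, 2, 4] / [3, 6, 8] / [5] / [7]
  Insert 5 (step 9): P = [1, 3, 5] / [2, 6, 9] / [4, 8] / [7];  Q = [1, 2, 4] / [3, 6, 8] / [5, 9] / [7]
Final shape: (3, 3, 2, 1).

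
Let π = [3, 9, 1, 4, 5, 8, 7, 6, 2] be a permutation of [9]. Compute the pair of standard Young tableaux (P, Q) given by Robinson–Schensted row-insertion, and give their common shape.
P = [1, 2, 5, 6] / [3, 4] / [7] / [8] / [9];  Q = [1, 2, 5, 6] / [3, 4] / [7] / [8] / [9];  common shape = (4, 2, 1, 1, 1)

Row-insert the values π_1, π_2, … into P one at a time, bumping the leftmost entry strictly greater than the inserted value down to the next row. The recording tableau Q records, in position (i, j), the step at which that cell was added to P.
  Insert 3 (step 1): P = [3];  Q = [1]
  Insert 9 (step 2): P = [3, 9];  Q = [1, 2]
  Insert 1 (step 3): P = [1, 9] / [3];  Q = [1, 2] / [3]
  Insert 4 (step 4): P = [1, 4] / [3, 9];  Q = [1, 2] / [3, 4]
  Insert 5 (step 5): P = [1, 4, 5] / [3, 9];  Q = [1, 2, 5] / [3, 4]
  Insert 8 (step 6): P = [1, 4, 5, 8] / [3, 9];  Q = [1, 2, 5, 6] / [3, 4]
  Insert 7 (step 7): P = [1, 4, 5, 7] / [3, 8] / [9];  Q = [1, 2, 5, 6] / [3, 4] / [7]
  Insert 6 (step 8): P = [1, 4, 5, 6] / [3, 7] / [8] / [9];  Q = [1, 2, 5, 6] / [3, 4] / [7] / [8]
  Insert 2 (step 9): P = [1, 2, 5, 6] / [3, 4] / [7] / [8] / [9];  Q = [1, 2, 5, 6] / [3, 4] / [7] / [8] / [9]
Final shape: (4, 2, 1, 1, 1).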